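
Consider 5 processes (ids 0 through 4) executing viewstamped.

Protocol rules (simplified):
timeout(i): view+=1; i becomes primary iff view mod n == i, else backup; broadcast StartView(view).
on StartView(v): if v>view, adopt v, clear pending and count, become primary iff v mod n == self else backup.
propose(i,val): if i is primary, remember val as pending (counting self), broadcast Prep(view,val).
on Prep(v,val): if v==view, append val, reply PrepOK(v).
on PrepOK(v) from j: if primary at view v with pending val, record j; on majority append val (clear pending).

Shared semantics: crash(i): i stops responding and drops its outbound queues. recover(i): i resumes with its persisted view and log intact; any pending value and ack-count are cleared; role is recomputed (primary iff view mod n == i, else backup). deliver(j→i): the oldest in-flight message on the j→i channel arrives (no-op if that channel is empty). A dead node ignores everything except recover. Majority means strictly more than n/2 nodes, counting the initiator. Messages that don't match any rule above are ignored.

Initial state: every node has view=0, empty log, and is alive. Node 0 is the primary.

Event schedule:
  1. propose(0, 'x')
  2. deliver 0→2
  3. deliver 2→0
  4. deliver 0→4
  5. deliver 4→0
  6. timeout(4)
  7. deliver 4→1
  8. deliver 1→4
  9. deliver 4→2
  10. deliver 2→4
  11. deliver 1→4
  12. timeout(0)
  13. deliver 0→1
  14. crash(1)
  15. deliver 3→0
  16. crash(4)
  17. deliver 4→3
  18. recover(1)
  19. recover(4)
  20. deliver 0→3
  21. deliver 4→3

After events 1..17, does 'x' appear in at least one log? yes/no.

yes

1. propose(0,'x'):  nop
2. deliver 0→2:  <2:back v0 x>
3. deliver 2→0:  nop
4. deliver 0→4:  <4:back v0 x>
5. deliver 4→0:  <0:prim v0 x>
6. timeout(4):  <4:back v1 x>
7. deliver 4→1:  <1:prim v1 ->
8. deliver 1→4:  nop
9. deliver 4→2:  <2:back v1 x>
10. deliver 2→4:  nop
11. deliver 1→4:  nop
12. timeout(0):  <0:back v1 x>
13. deliver 0→1:  nop
14. crash(1):  <1:✗prim v1 ->
15. deliver 3→0:  nop
16. crash(4):  <4:✗back v1 x>
17. deliver 4→3:  nop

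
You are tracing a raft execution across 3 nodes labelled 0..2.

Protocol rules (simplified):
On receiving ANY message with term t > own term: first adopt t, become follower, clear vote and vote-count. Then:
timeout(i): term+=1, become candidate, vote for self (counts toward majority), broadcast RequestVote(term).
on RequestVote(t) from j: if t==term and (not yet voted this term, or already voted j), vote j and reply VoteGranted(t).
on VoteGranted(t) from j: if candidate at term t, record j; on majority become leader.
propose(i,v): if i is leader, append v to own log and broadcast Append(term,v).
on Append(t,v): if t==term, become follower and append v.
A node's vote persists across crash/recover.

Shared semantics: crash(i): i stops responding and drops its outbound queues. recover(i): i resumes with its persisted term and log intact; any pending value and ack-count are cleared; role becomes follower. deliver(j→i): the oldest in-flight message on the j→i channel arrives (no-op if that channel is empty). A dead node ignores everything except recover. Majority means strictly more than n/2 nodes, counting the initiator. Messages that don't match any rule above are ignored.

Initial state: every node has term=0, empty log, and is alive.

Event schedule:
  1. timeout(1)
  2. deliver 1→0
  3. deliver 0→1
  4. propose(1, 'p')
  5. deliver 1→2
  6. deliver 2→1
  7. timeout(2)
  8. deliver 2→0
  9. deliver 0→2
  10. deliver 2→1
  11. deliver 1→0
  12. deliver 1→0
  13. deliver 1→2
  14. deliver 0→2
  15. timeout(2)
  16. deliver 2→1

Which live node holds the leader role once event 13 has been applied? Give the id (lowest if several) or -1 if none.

2

e1 timeout(1): 1[cand,t=1,-]
e2 deliver 1→0: 0[foll,t=1,-]
e3 deliver 0→1: 1[lead,t=1,-]
e4 propose(1,'p'): 1[lead,t=1,p]
e5 deliver 1→2: 2[foll,t=1,-]
e6 deliver 2→1: ·
e7 timeout(2): 2[cand,t=2,-]
e8 deliver 2→0: 0[foll,t=2,-]
e9 deliver 0→2: 2[lead,t=2,-]
e10 deliver 2→1: 1[foll,t=2,p]
e11 deliver 1→0: ·
e12 deliver 1→0: ·
e13 deliver 1→2: ·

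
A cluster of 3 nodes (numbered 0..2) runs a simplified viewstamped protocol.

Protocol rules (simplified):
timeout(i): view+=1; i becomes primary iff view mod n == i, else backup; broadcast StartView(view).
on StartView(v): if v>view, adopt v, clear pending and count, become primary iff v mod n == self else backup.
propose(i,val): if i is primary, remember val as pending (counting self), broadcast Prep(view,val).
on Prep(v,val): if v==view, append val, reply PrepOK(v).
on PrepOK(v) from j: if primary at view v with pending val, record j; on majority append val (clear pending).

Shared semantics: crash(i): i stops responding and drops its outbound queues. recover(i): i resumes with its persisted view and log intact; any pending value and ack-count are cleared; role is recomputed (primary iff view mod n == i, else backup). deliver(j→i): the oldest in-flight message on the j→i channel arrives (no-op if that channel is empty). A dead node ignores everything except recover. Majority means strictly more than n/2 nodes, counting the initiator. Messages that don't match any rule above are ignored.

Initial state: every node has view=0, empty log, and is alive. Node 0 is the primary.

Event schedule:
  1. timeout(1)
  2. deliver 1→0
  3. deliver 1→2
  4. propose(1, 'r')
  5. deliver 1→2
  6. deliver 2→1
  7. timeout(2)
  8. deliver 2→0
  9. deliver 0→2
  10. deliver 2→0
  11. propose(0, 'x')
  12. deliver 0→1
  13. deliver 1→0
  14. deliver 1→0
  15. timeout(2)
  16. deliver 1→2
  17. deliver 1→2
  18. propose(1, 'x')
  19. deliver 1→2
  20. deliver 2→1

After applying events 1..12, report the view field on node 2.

2

after 1 — timeout(1): n1:prim/v1/[-]
after 2 — deliver 1→0: n0:back/v1/[-]
after 3 — deliver 1→2: n2:back/v1/[-]
after 4 — propose(1,'r'): ·
after 5 — deliver 1→2: n2:back/v1/[r]
after 6 — deliver 2→1: n1:prim/v1/[r]
after 7 — timeout(2): n2:prim/v2/[r]
after 8 — deliver 2→0: n0:back/v2/[-]
after 9 — deliver 0→2: ·
after 10 — deliver 2→0: ·
after 11 — propose(0,'x'): ·
after 12 — deliver 0→1: ·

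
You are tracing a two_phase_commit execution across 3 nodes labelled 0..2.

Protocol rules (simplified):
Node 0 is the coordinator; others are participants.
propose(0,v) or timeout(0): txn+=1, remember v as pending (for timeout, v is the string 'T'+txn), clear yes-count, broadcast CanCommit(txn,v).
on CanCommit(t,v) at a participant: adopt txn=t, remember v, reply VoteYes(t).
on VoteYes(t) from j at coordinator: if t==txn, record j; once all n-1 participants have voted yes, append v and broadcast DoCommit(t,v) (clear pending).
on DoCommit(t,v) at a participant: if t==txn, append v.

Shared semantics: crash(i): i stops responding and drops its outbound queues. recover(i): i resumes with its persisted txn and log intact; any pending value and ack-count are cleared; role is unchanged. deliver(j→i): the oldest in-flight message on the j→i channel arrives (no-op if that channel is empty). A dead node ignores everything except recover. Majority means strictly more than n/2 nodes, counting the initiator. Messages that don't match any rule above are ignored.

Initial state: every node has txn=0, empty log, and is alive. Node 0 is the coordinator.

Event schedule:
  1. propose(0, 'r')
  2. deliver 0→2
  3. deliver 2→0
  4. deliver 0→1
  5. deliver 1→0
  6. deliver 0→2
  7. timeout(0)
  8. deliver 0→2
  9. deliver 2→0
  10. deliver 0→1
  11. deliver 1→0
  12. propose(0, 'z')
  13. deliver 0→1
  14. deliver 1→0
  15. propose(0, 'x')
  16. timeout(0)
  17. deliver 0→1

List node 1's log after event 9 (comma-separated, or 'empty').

empty

1. propose(0,'r'):  <0:coor t1 ->
2. deliver 0→2:  <2:part t1 ->
3. deliver 2→0:  nop
4. deliver 0→1:  <1:part t1 ->
5. deliver 1→0:  <0:coor t1 r>
6. deliver 0→2:  <2:part t1 r>
7. timeout(0):  <0:coor t2 r>
8. deliver 0→2:  <2:part t2 r>
9. deliver 2→0:  nop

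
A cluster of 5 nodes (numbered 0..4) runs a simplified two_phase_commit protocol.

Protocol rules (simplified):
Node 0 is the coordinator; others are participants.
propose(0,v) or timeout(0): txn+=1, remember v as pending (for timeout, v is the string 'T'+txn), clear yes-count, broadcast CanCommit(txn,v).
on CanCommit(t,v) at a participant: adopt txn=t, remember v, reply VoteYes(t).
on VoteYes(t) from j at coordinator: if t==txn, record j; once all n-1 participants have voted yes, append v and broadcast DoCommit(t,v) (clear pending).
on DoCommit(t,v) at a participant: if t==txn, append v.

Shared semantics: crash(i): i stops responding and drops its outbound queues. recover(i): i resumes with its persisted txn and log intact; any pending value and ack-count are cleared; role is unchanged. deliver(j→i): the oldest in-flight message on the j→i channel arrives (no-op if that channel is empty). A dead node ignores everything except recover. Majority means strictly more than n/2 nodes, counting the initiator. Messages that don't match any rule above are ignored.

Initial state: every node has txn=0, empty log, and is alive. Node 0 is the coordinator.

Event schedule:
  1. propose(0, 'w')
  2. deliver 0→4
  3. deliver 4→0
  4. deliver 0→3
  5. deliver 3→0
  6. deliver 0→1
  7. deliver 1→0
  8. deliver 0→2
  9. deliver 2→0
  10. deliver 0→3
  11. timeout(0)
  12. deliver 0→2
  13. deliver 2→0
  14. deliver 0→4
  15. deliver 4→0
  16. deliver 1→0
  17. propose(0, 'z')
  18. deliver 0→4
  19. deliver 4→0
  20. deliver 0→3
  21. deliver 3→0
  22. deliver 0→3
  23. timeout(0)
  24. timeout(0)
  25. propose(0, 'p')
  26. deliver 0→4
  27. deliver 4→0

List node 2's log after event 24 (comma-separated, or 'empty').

[1] propose(0,'w') → N0(coor t1 [-])
[2] deliver 0→4 → N4(part t1 [-])
[3] deliver 4→0 → ∅
[4] deliver 0→3 → N3(part t1 [-])
[5] deliver 3→0 → ∅
[6] deliver 0→1 → N1(part t1 [-])
[7] deliver 1→0 → ∅
[8] deliver 0→2 → N2(part t1 [-])
[9] deliver 2→0 → N0(coor t1 [w])
[10] deliver 0→3 → N3(part t1 [w])
[11] timeout(0) → N0(coor t2 [w])
[12] deliver 0→2 → N2(part t1 [w])
[13] deliver 2→0 → ∅
[14] deliver 0→4 → N4(part t1 [w])
[15] deliver 4→0 → ∅
[16] deliver 1→0 → ∅
[17] propose(0,'z') → N0(coor t3 [w])
[18] deliver 0→4 → N4(part t2 [w])
[19] deliver 4→0 → ∅
[20] deliver 0→3 → N3(part t2 [w])
[21] deliver 3→0 → ∅
[22] deliver 0→3 → N3(part t3 [w])
[23] timeout(0) → N0(coor t4 [w])
[24] timeout(0) → N0(coor t5 [w])

w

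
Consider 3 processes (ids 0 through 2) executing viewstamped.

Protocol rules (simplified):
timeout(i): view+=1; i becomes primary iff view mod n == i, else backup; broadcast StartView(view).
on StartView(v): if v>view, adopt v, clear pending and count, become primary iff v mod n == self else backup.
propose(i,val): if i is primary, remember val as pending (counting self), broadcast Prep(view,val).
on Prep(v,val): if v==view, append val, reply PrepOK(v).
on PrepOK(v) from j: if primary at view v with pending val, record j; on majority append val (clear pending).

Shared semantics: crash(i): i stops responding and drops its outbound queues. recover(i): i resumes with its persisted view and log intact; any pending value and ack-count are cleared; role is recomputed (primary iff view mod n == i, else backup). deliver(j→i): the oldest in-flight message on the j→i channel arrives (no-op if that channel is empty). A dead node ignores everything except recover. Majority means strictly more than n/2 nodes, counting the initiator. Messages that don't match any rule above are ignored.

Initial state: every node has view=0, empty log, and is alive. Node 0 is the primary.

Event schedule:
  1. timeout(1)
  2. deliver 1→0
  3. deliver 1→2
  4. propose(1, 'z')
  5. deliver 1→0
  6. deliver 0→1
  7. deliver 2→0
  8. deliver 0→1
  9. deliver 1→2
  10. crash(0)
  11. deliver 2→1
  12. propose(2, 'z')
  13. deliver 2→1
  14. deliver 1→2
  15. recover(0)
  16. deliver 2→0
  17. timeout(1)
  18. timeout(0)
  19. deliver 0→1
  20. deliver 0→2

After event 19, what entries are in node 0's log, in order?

z

1. timeout(1):  <1:prim v1 ->
2. deliver 1→0:  <0:back v1 ->
3. deliver 1→2:  <2:back v1 ->
4. propose(1,'z'):  nop
5. deliver 1→0:  <0:back v1 z>
6. deliver 0→1:  <1:prim v1 z>
7. deliver 2→0:  nop
8. deliver 0→1:  nop
9. deliver 1→2:  <2:back v1 z>
10. crash(0):  <0:✗back v1 z>
11. deliver 2→1:  nop
12. propose(2,'z'):  nop
13. deliver 2→1:  nop
14. deliver 1→2:  nop
15. recover(0):  <0:back v1 z>
16. deliver 2→0:  nop
17. timeout(1):  <1:back v2 z>
18. timeout(0):  <0:back v2 z>
19. deliver 0→1:  nop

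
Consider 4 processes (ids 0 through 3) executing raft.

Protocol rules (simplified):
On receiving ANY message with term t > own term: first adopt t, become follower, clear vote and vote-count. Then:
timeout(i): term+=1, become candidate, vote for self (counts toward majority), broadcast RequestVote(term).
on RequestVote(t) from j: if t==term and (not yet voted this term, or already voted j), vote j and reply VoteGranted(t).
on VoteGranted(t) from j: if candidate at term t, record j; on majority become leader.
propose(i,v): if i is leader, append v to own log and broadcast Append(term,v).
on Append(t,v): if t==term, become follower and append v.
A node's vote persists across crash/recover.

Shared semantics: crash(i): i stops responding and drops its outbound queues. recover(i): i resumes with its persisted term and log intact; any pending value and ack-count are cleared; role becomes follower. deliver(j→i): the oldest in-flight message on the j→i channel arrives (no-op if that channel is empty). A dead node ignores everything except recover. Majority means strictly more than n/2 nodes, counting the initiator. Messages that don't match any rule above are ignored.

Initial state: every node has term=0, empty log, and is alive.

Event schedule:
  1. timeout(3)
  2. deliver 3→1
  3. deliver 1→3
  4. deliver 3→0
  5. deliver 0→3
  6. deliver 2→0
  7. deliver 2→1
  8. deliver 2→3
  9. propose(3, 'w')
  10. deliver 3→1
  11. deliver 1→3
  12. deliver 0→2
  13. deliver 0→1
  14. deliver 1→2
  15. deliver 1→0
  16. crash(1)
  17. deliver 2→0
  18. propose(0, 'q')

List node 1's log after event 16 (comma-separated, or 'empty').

[1] timeout(3) → N3(cand t1 [-])
[2] deliver 3→1 → N1(foll t1 [-])
[3] deliver 1→3 → ∅
[4] deliver 3→0 → N0(foll t1 [-])
[5] deliver 0→3 → N3(lead t1 [-])
[6] deliver 2→0 → ∅
[7] deliver 2→1 → ∅
[8] deliver 2→3 → ∅
[9] propose(3,'w') → N3(lead t1 [w])
[10] deliver 3→1 → N1(foll t1 [w])
[11] deliver 1→3 → ∅
[12] deliver 0→2 → ∅
[13] deliver 0→1 → ∅
[14] deliver 1→2 → ∅
[15] deliver 1→0 → ∅
[16] crash(1) → N1(✗foll t1 [w])

w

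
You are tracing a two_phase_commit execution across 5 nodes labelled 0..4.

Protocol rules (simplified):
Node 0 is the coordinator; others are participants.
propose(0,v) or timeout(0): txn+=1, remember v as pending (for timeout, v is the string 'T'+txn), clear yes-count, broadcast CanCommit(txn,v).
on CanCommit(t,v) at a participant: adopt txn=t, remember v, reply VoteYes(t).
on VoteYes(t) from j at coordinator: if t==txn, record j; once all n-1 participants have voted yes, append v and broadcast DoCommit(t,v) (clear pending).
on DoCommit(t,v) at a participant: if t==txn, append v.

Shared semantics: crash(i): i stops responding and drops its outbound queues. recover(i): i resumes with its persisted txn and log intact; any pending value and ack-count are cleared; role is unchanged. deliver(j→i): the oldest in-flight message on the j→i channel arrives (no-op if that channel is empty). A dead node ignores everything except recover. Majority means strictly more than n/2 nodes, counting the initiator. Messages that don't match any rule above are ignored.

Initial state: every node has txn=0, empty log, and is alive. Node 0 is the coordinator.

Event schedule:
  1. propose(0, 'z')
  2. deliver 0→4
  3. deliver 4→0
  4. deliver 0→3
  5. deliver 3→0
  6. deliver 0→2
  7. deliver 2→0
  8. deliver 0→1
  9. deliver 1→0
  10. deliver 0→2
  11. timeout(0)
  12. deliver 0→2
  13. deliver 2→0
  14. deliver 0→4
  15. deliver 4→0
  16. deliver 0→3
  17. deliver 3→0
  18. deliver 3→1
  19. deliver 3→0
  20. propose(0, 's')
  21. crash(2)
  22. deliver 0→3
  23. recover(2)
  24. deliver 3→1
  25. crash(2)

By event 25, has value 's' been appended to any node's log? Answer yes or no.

no

step 1 propose(0,'z'): 0={coor,t=1,log=-}
step 2 deliver 0→4: 4={part,t=1,log=-}
step 3 deliver 4→0: —
step 4 deliver 0→3: 3={part,t=1,log=-}
step 5 deliver 3→0: —
step 6 deliver 0→2: 2={part,t=1,log=-}
step 7 deliver 2→0: —
step 8 deliver 0→1: 1={part,t=1,log=-}
step 9 deliver 1→0: 0={coor,t=1,log=z}
step 10 deliver 0→2: 2={part,t=1,log=z}
step 11 timeout(0): 0={coor,t=2,log=z}
step 12 deliver 0→2: 2={part,t=2,log=z}
step 13 deliver 2→0: —
step 14 deliver 0→4: 4={part,t=1,log=z}
step 15 deliver 4→0: —
step 16 deliver 0→3: 3={part,t=1,log=z}
step 17 deliver 3→0: —
step 18 deliver 3→1: —
step 19 deliver 3→0: —
step 20 propose(0,'s'): 0={coor,t=3,log=z}
step 21 crash(2): 2={✗part,t=2,log=z}
step 22 deliver 0→3: 3={part,t=2,log=z}
step 23 recover(2): 2={part,t=2,log=z}
step 24 deliver 3→1: —
step 25 crash(2): 2={✗part,t=2,log=z}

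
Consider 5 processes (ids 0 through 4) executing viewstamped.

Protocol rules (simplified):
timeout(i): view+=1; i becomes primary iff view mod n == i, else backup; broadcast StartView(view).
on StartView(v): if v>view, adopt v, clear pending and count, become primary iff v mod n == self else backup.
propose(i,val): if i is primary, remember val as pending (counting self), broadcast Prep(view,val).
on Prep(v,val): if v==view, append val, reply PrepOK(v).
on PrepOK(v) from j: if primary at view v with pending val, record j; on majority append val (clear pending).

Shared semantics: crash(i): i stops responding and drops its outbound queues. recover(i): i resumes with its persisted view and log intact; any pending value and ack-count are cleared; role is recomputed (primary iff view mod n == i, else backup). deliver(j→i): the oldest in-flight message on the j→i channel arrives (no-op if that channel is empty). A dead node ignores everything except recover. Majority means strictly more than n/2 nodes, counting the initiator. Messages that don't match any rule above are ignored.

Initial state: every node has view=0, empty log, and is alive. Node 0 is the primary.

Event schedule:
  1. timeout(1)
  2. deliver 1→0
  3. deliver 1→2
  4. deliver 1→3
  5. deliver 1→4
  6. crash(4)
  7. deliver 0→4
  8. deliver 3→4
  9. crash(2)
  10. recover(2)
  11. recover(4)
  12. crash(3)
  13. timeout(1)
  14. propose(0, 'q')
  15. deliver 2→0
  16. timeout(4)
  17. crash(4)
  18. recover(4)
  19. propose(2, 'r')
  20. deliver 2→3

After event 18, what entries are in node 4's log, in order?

1. timeout(1):  <1:prim v1 ->
2. deliver 1→0:  <0:back v1 ->
3. deliver 1→2:  <2:back v1 ->
4. deliver 1→3:  <3:back v1 ->
5. deliver 1→4:  <4:back v1 ->
6. crash(4):  <4:✗back v1 ->
7. deliver 0→4:  nop
8. deliver 3→4:  nop
9. crash(2):  <2:✗back v1 ->
10. recover(2):  <2:back v1 ->
11. recover(4):  <4:back v1 ->
12. crash(3):  <3:✗back v1 ->
13. timeout(1):  <1:back v2 ->
14. propose(0,'q'):  nop
15. deliver 2→0:  nop
16. timeout(4):  <4:back v2 ->
17. crash(4):  <4:✗back v2 ->
18. recover(4):  <4:back v2 ->

empty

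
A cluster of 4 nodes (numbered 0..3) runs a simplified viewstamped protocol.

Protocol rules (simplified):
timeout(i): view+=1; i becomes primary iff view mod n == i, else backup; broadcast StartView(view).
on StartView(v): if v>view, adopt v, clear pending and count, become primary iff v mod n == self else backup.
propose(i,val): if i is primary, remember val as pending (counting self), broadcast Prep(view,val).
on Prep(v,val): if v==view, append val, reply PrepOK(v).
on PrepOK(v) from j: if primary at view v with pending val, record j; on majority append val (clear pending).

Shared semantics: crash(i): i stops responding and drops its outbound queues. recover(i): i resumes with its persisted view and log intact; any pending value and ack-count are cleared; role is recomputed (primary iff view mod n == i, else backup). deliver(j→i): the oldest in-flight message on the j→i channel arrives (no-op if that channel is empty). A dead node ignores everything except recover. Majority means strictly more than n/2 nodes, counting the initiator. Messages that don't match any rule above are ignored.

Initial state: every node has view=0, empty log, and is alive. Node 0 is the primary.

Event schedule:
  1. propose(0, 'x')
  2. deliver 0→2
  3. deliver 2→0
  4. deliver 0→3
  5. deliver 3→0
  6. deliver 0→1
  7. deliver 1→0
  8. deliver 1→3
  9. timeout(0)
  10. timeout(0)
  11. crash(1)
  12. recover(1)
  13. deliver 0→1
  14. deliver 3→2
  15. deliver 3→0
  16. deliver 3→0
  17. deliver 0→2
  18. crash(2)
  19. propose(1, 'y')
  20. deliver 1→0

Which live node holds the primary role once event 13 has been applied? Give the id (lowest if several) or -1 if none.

1

step 1 propose(0,'x'): —
step 2 deliver 0→2: 2={back,v=0,log=x}
step 3 deliver 2→0: —
step 4 deliver 0→3: 3={back,v=0,log=x}
step 5 deliver 3→0: 0={prim,v=0,log=x}
step 6 deliver 0→1: 1={back,v=0,log=x}
step 7 deliver 1→0: —
step 8 deliver 1→3: —
step 9 timeout(0): 0={back,v=1,log=x}
step 10 timeout(0): 0={back,v=2,log=x}
step 11 crash(1): 1={✗back,v=0,log=x}
step 12 recover(1): 1={back,v=0,log=x}
step 13 deliver 0→1: 1={prim,v=1,log=x}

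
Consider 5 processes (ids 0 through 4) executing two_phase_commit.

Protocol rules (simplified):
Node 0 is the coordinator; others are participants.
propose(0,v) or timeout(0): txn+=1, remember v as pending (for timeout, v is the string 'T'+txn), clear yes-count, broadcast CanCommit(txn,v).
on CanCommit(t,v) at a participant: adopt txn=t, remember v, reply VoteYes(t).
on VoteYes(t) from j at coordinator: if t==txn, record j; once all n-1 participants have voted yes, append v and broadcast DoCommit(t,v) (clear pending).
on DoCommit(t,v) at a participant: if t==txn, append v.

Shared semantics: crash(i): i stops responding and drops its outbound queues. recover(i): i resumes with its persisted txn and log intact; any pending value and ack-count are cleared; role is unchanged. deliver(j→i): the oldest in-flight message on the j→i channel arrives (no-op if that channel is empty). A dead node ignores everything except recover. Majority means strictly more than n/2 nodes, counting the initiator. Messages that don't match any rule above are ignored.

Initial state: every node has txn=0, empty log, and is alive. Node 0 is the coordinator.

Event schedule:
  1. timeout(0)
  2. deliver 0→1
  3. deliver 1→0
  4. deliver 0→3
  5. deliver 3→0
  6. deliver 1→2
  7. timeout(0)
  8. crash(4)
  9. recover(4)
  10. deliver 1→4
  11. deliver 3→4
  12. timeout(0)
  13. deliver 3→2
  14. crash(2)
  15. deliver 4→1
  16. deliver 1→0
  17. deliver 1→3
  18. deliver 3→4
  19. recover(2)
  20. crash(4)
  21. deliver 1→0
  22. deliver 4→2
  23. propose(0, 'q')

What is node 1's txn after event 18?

1

step 1 timeout(0): 0={coor,t=1,log=-}
step 2 deliver 0→1: 1={part,t=1,log=-}
step 3 deliver 1→0: —
step 4 deliver 0→3: 3={part,t=1,log=-}
step 5 deliver 3→0: —
step 6 deliver 1→2: —
step 7 timeout(0): 0={coor,t=2,log=-}
step 8 crash(4): 4={✗part,t=0,log=-}
step 9 recover(4): 4={part,t=0,log=-}
step 10 deliver 1→4: —
step 11 deliver 3→4: —
step 12 timeout(0): 0={coor,t=3,log=-}
step 13 deliver 3→2: —
step 14 crash(2): 2={✗part,t=0,log=-}
step 15 deliver 4→1: —
step 16 deliver 1→0: —
step 17 deliver 1→3: —
step 18 deliver 3→4: —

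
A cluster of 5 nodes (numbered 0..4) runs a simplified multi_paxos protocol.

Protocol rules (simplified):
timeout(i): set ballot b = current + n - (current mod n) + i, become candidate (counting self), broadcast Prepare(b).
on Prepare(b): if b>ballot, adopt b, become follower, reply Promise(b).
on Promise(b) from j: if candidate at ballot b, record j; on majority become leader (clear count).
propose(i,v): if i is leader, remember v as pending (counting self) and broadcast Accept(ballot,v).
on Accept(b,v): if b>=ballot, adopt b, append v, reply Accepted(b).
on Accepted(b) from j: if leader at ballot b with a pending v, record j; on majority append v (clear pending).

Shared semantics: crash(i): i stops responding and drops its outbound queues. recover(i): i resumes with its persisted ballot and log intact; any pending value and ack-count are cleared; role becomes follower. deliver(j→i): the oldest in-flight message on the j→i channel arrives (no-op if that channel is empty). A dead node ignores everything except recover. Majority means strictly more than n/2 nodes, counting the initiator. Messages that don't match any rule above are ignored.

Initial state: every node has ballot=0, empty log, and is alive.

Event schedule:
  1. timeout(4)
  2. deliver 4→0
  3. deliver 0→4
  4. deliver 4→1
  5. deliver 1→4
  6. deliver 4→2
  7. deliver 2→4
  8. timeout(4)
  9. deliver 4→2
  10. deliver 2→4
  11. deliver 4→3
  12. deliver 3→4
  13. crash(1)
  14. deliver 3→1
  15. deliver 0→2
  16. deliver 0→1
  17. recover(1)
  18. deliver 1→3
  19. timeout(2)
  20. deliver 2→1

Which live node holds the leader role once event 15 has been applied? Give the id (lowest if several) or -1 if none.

-1

[1] timeout(4) → N4(cand b9 [-])
[2] deliver 4→0 → N0(foll b9 [-])
[3] deliver 0→4 → ∅
[4] deliver 4→1 → N1(foll b9 [-])
[5] deliver 1→4 → N4(lead b9 [-])
[6] deliver 4→2 → N2(foll b9 [-])
[7] deliver 2→4 → ∅
[8] timeout(4) → N4(cand b14 [-])
[9] deliver 4→2 → N2(foll b14 [-])
[10] deliver 2→4 → ∅
[11] deliver 4→3 → N3(foll b9 [-])
[12] deliver 3→4 → ∅
[13] crash(1) → N1(✗foll b9 [-])
[14] deliver 3→1 → ∅
[15] deliver 0→2 → ∅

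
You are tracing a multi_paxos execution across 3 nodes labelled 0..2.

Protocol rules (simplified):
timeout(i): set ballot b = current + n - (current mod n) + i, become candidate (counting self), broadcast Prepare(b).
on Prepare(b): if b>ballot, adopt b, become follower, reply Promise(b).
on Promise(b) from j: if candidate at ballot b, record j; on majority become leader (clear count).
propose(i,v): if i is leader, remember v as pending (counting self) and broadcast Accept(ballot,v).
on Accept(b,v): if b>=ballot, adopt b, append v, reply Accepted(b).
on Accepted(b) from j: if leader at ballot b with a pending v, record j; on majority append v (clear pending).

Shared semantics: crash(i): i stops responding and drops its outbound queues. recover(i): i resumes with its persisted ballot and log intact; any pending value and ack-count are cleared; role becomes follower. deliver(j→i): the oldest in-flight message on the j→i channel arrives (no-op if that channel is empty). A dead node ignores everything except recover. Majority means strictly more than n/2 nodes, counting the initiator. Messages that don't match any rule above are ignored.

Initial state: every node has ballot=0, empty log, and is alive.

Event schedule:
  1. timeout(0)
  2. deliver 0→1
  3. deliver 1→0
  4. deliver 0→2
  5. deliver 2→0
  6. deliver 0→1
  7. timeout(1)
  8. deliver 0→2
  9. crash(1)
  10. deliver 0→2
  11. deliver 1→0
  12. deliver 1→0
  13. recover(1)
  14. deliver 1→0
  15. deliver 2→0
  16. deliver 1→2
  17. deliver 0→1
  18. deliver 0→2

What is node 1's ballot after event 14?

after 1 — timeout(0): n0:cand/b3/[-]
after 2 — deliver 0→1: n1:foll/b3/[-]
after 3 — deliver 1→0: n0:lead/b3/[-]
after 4 — deliver 0→2: n2:foll/b3/[-]
after 5 — deliver 2→0: ·
after 6 — deliver 0→1: ·
after 7 — timeout(1): n1:cand/b7/[-]
after 8 — deliver 0→2: ·
after 9 — crash(1): n1:✗cand/b7/[-]
after 10 — deliver 0→2: ·
after 11 — deliver 1→0: ·
after 12 — deliver 1→0: ·
after 13 — recover(1): n1:foll/b7/[-]
after 14 — deliver 1→0: ·

7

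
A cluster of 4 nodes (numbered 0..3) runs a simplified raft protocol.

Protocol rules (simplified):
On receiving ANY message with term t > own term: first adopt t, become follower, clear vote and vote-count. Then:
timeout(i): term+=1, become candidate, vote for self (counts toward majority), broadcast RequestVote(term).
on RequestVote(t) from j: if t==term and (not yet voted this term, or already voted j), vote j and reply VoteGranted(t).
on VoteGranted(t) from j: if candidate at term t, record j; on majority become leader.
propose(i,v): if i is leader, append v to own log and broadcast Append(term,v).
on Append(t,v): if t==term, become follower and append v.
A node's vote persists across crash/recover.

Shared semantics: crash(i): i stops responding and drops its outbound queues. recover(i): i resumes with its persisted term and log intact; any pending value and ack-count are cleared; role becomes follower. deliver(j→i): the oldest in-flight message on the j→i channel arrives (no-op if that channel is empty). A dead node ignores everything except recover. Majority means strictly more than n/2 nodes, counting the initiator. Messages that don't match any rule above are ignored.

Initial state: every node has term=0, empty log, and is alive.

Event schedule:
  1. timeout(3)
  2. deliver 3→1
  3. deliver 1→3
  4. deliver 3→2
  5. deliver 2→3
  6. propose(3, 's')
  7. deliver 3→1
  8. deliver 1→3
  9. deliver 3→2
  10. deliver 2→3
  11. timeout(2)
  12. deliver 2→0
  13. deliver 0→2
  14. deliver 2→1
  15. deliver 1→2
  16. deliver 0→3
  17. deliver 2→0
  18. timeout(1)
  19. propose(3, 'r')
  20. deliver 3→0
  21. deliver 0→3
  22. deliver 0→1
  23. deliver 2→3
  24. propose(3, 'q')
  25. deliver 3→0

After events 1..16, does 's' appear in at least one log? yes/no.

after 1 — timeout(3): n3:cand/t1/[-]
after 2 — deliver 3→1: n1:foll/t1/[-]
after 3 — deliver 1→3: ·
after 4 — deliver 3→2: n2:foll/t1/[-]
after 5 — deliver 2→3: n3:lead/t1/[-]
after 6 — propose(3,'s'): n3:lead/t1/[s]
after 7 — deliver 3→1: n1:foll/t1/[s]
after 8 — deliver 1→3: ·
after 9 — deliver 3→2: n2:foll/t1/[s]
after 10 — deliver 2→3: ·
after 11 — timeout(2): n2:cand/t2/[s]
after 12 — deliver 2→0: n0:foll/t2/[-]
after 13 — deliver 0→2: ·
after 14 — deliver 2→1: n1:foll/t2/[s]
after 15 — deliver 1→2: n2:lead/t2/[s]
after 16 — deliver 0→3: ·

yes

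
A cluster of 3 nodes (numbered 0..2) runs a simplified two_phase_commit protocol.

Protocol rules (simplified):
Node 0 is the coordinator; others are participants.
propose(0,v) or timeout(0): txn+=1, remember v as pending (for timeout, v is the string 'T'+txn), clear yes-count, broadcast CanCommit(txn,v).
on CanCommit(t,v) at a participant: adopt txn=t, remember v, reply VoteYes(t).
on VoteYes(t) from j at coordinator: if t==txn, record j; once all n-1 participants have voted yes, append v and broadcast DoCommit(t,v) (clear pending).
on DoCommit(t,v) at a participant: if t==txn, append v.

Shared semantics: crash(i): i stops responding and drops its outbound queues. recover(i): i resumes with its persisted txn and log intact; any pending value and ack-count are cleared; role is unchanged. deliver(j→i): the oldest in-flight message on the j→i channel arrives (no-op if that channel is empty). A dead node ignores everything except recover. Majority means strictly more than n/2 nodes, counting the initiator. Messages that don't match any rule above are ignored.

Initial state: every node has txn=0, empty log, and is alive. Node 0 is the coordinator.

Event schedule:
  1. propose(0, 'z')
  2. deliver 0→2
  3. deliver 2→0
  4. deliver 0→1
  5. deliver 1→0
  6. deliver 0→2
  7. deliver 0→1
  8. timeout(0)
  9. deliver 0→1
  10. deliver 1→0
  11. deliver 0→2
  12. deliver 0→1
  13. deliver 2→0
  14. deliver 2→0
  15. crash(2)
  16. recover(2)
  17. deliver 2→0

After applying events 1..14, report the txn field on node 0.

2

[1] propose(0,'z') → N0(coor t1 [-])
[2] deliver 0→2 → N2(part t1 [-])
[3] deliver 2→0 → ∅
[4] deliver 0→1 → N1(part t1 [-])
[5] deliver 1→0 → N0(coor t1 [z])
[6] deliver 0→2 → N2(part t1 [z])
[7] deliver 0→1 → N1(part t1 [z])
[8] timeout(0) → N0(coor t2 [z])
[9] deliver 0→1 → N1(part t2 [z])
[10] deliver 1→0 → ∅
[11] deliver 0→2 → N2(part t2 [z])
[12] deliver 0→1 → ∅
[13] deliver 2→0 → N0(coor t2 [z,T2])
[14] deliver 2→0 → ∅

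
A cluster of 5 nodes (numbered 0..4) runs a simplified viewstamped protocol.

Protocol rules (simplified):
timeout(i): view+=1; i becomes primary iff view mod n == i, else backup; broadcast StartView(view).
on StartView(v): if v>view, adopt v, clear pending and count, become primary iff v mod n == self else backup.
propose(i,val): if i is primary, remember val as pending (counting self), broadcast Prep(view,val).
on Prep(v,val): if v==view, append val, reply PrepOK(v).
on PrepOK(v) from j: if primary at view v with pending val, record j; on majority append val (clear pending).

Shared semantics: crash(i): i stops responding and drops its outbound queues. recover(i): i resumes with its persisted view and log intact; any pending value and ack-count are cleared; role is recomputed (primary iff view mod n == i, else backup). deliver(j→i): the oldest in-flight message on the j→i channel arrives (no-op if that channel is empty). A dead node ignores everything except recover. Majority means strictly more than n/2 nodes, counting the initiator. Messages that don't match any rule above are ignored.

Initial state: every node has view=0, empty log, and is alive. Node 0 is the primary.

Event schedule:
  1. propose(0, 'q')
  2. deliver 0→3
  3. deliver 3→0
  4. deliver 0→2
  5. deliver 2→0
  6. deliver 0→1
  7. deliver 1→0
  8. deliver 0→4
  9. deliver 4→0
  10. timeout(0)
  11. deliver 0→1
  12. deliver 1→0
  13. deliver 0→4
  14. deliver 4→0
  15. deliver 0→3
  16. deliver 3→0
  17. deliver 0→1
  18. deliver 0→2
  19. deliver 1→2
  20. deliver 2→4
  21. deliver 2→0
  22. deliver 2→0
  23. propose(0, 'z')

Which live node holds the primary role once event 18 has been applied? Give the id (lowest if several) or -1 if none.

1

[1] propose(0,'q') → ∅
[2] deliver 0→3 → N3(back v0 [q])
[3] deliver 3→0 → ∅
[4] deliver 0→2 → N2(back v0 [q])
[5] deliver 2→0 → N0(prim v0 [q])
[6] deliver 0→1 → N1(back v0 [q])
[7] deliver 1→0 → ∅
[8] deliver 0→4 → N4(back v0 [q])
[9] deliver 4→0 → ∅
[10] timeout(0) → N0(back v1 [q])
[11] deliver 0→1 → N1(prim v1 [q])
[12] deliver 1→0 → ∅
[13] deliver 0→4 → N4(back v1 [q])
[14] deliver 4→0 → ∅
[15] deliver 0→3 → N3(back v1 [q])
[16] deliver 3→0 → ∅
[17] deliver 0→1 → ∅
[18] deliver 0→2 → N2(back v1 [q])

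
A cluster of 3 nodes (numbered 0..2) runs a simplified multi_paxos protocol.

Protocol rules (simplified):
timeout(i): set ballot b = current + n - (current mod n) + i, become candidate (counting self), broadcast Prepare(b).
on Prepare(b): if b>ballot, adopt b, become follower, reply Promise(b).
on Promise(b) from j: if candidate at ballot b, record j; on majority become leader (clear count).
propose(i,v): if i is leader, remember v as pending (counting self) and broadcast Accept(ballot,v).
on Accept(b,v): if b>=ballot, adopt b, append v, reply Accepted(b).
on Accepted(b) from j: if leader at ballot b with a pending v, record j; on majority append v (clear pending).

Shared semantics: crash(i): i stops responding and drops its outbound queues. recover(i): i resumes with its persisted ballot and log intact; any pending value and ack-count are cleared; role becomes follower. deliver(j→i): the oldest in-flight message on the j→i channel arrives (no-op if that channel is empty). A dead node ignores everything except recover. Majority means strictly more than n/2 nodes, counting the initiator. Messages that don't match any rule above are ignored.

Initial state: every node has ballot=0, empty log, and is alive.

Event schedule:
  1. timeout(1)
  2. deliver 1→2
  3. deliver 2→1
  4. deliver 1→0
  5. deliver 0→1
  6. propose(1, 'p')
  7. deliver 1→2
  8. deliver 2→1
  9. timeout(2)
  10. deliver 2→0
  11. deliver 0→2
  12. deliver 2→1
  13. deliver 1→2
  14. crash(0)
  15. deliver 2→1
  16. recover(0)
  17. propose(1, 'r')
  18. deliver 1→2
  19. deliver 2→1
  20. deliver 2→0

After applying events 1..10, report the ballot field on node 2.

after 1 — timeout(1): n1:cand/b4/[-]
after 2 — deliver 1→2: n2:foll/b4/[-]
after 3 — deliver 2→1: n1:lead/b4/[-]
after 4 — deliver 1→0: n0:foll/b4/[-]
after 5 — deliver 0→1: ·
after 6 — propose(1,'p'): ·
after 7 — deliver 1→2: n2:foll/b4/[p]
after 8 — deliver 2→1: n1:lead/b4/[p]
after 9 — timeout(2): n2:cand/b8/[p]
after 10 — deliver 2→0: n0:foll/b8/[-]

8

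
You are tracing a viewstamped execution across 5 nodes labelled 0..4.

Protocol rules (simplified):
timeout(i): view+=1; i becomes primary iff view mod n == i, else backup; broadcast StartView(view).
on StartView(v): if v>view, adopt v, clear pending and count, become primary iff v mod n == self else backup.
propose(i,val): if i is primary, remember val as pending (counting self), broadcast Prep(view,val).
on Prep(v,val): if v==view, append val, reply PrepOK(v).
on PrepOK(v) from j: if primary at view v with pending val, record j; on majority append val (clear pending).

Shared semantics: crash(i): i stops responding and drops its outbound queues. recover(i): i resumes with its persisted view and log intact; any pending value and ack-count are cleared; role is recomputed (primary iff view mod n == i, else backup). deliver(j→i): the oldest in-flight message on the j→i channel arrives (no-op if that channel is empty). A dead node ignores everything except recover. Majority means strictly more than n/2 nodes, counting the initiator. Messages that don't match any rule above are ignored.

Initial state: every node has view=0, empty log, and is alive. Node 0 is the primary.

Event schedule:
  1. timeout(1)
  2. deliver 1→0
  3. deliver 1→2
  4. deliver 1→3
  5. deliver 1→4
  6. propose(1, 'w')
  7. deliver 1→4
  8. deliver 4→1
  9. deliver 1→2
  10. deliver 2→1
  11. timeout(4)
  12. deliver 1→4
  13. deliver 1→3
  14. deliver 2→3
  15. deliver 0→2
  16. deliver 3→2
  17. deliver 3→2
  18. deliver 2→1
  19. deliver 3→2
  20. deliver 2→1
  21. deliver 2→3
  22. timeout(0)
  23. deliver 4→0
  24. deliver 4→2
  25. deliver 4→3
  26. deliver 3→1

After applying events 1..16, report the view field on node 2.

1

after 1 — timeout(1): n1:prim/v1/[-]
after 2 — deliver 1→0: n0:back/v1/[-]
after 3 — deliver 1→2: n2:back/v1/[-]
after 4 — deliver 1→3: n3:back/v1/[-]
after 5 — deliver 1→4: n4:back/v1/[-]
after 6 — propose(1,'w'): ·
after 7 — deliver 1→4: n4:back/v1/[w]
after 8 — deliver 4→1: ·
after 9 — deliver 1→2: n2:back/v1/[w]
after 10 — deliver 2→1: n1:prim/v1/[w]
after 11 — timeout(4): n4:back/v2/[w]
after 12 — deliver 1→4: ·
after 13 — deliver 1→3: n3:back/v1/[w]
after 14 — deliver 2→3: ·
after 15 — deliver 0→2: ·
after 16 — deliver 3→2: ·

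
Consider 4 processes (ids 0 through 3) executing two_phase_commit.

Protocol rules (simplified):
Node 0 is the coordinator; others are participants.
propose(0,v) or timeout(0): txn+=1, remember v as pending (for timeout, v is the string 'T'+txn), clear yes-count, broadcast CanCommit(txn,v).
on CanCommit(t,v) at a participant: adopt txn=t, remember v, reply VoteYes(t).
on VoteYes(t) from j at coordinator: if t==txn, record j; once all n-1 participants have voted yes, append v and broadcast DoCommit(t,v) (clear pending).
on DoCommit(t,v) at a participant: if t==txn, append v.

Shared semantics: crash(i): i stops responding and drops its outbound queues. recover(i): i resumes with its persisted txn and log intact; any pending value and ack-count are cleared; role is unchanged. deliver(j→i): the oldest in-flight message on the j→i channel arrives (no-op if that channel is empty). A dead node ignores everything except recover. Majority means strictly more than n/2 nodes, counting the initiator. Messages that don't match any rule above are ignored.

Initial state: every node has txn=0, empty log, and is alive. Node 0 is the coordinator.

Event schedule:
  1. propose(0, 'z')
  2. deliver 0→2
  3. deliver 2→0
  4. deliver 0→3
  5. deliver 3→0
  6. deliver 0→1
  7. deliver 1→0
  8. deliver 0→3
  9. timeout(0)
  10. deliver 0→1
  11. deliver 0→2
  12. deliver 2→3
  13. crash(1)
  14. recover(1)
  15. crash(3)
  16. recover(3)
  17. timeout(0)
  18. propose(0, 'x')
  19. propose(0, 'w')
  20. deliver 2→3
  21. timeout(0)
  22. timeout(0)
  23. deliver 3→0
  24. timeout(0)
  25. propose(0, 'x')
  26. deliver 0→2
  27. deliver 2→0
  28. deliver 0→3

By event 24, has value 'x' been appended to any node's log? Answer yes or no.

no

e1 propose(0,'z'): 0[coor,t=1,-]
e2 deliver 0→2: 2[part,t=1,-]
e3 deliver 2→0: ·
e4 deliver 0→3: 3[part,t=1,-]
e5 deliver 3→0: ·
e6 deliver 0→1: 1[part,t=1,-]
e7 deliver 1→0: 0[coor,t=1,z]
e8 deliver 0→3: 3[part,t=1,z]
e9 timeout(0): 0[coor,t=2,z]
e10 deliver 0→1: 1[part,t=1,z]
e11 deliver 0→2: 2[part,t=1,z]
e12 deliver 2→3: ·
e13 crash(1): 1[✗part,t=1,z]
e14 recover(1): 1[part,t=1,z]
e15 crash(3): 3[✗part,t=1,z]
e16 recover(3): 3[part,t=1,z]
e17 timeout(0): 0[coor,t=3,z]
e18 propose(0,'x'): 0[coor,t=4,z]
e19 propose(0,'w'): 0[coor,t=5,z]
e20 deliver 2→3: ·
e21 timeout(0): 0[coor,t=6,z]
e22 timeout(0): 0[coor,t=7,z]
e23 deliver 3→0: ·
e24 timeout(0): 0[coor,t=8,z]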